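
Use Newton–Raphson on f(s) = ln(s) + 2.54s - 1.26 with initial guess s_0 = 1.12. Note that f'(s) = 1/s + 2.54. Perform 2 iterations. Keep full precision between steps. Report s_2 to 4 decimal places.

Newton update: s ← s − f(s)/f'(s).
s_0 = 1.120000: f = 1.698129, f' = 3.432857 → s_1 = 1.120000 - (1.698129)/(3.432857) = 0.625331
s_1 = 0.625331: f = -0.141134, f' = 4.139154 → s_2 = 0.625331 - (-0.141134)/(4.139154) = 0.659428

0.6594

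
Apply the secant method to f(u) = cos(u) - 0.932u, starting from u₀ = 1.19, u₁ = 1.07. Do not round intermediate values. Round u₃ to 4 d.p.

0.7712

f(u_0) = -0.737420, f(u_1) = -0.517116
u_2 = 1.070000 - (-0.517116)·(1.070000 - 1.190000)/(-0.517116 - (-0.737420)) = 0.788327; f(u_2) = -0.029687
u_3 = 0.788327 - (-0.029687)·(0.788327 - 1.070000)/(-0.029687 - (-0.517116)) = 0.771171; f(u_3) = -0.001636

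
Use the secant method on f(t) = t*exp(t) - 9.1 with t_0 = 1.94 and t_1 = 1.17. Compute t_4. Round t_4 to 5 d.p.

f(t_0) = 4.399977, f(t_1) = -5.330269
t_2 = 1.170000 - (-5.330269)·(1.170000 - 1.940000)/(-5.330269 - (4.399977)) = 1.591809; f(t_2) = -1.280033
t_3 = 1.591809 - (-1.280033)·(1.591809 - 1.170000)/(-1.280033 - (-5.330269)) = 1.725117; f(t_3) = 0.583393
t_4 = 1.725117 - (0.583393)·(1.725117 - 1.591809)/(0.583393 - (-1.280033)) = 1.683382; f(t_4) = -0.037124

1.68338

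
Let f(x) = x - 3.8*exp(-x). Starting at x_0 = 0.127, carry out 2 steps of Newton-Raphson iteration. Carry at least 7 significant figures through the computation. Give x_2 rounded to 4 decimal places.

1.1482

f'(x) = 1 + 3.8*exp(-x)
x_0 = 0.127000: f = -3.219788, f' = 4.346788 → x_1 = 0.127000 - (-3.219788)/(4.346788) = 0.867728
x_1 = 0.867728: f = -0.727909, f' = 2.595637 → x_2 = 0.867728 - (-0.727909)/(2.595637) = 1.148164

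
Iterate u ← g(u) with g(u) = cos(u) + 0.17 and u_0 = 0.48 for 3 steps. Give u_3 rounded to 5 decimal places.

0.95908

u_1 = g(0.480000) = 1.056995
u_2 = g(1.056995) = 0.661491
u_3 = g(0.661491) = 0.959077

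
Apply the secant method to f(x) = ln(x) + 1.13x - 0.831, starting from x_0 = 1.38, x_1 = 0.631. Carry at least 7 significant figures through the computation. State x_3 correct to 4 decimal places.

f(x_0) = 1.050483, f(x_1) = -0.578419
x_2 = 0.631000 - (-0.578419)·(0.631000 - 1.380000)/(-0.578419 - (1.050483)) = 0.896968; f(x_2) = 0.073839
x_3 = 0.896968 - (0.073839)·(0.896968 - 0.631000)/(0.073839 - (-0.578419)) = 0.866859; f(x_3) = 0.005672

0.8669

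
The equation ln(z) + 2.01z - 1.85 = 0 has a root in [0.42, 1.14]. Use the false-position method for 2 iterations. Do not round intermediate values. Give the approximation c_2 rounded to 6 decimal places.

0.950594

f(0.420000) = -1.873301, f(1.140000) = 0.572428
step 1: c = 0.971482, f(c) = 0.073748 > 0 → new bracket [0.420000, 0.971482]
step 2: c = 0.950594, f(c) = 0.010026 > 0 → new bracket [0.420000, 0.950594]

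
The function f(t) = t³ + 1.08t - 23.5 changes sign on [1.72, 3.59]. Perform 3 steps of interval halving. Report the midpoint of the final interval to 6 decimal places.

2.771875

f(1.720000) = -16.553952, f(3.590000) = 26.645479 (opposite signs)
step 1: m = 2.655000, f(m) = -1.917439 < 0 → root in [2.655000, 3.590000]
step 2: m = 3.122500, f(m) = 10.316695 > 0 → root in [2.655000, 3.122500]
step 3: m = 2.888750, f(m) = 3.726112 > 0 → root in [2.655000, 2.888750]
Midpoint of [2.655000, 2.888750] = 2.771875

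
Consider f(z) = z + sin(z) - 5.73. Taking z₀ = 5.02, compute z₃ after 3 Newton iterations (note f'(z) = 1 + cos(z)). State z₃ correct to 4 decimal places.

6.0048

z_0 = 5.020000: f = -1.663060, f' = 1.302783 → z_1 = 5.020000 - (-1.663060)/(1.302783) = 6.296544
z_1 = 6.296544: f = 0.579903, f' = 1.999911 → z_2 = 6.296544 - (0.579903)/(1.999911) = 6.006580
z_2 = 6.006580: f = 0.003488, f' = 1.961988 → z_3 = 6.006580 - (0.003488)/(1.961988) = 6.004802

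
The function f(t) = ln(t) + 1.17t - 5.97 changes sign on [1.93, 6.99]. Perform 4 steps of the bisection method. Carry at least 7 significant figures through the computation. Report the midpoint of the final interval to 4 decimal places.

3.9856

f(1.930000) = -3.054380, f(6.990000) = 4.152781 (opposite signs)
step 1: m = 4.460000, f(m) = 0.743349 > 0 → root in [1.930000, 4.460000]
step 2: m = 3.195000, f(m) = -1.070263 < 0 → root in [3.195000, 4.460000]
step 3: m = 3.827500, f(m) = -0.149613 < 0 → root in [3.827500, 4.460000]
step 4: m = 4.143750, f(m) = 0.299789 > 0 → root in [3.827500, 4.143750]
Midpoint of [3.827500, 4.143750] = 3.985625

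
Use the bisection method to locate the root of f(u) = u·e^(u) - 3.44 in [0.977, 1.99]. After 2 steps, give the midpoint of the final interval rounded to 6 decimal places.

f(0.977000) = -0.844624, f(1.990000) = 11.117912 (opposite signs)
step 1: m = 1.483500, f(m) = 3.099784 > 0 → root in [0.977000, 1.483500]
step 2: m = 1.230250, f(m) = 0.770020 > 0 → root in [0.977000, 1.230250]
Midpoint of [0.977000, 1.230250] = 1.103625

1.103625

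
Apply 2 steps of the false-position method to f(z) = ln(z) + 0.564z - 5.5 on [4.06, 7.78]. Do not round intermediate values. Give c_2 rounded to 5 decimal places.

6.45048

f(4.060000) = -1.808977, f(7.780000) = 0.939476
step 1: c = 6.508430, f(c) = 0.043852 > 0 → new bracket [4.060000, 6.508430]
step 2: c = 6.450481, f(c) = 0.002226 > 0 → new bracket [4.060000, 6.450481]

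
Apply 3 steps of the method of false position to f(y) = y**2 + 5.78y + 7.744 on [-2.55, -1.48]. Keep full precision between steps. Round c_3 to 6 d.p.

False-position update: c = (a·f(b) − b·f(a))/(f(b) − f(a)); replace the endpoint whose sign matches f(c).
f(-2.550000) = -0.492500, f(-1.480000) = 1.380000
step 1: c = -2.268571, f(c) = -0.221927 < 0 → new bracket [-2.268571, -1.480000]
step 2: c = -2.159325, f(c) = -0.074214 < 0 → new bracket [-2.159325, -1.480000]
step 3: c = -2.124656, f(c) = -0.022349 < 0 → new bracket [-2.124656, -1.480000]

-2.124656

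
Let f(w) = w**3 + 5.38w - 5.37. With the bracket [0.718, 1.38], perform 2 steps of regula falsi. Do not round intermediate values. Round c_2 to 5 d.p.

0.86947

f(0.718000) = -1.137014, f(1.380000) = 4.682472
step 1: c = 0.847342, f(c) = -0.202919 < 0 → new bracket [0.847342, 1.380000]
step 2: c = 0.869466, f(c) = -0.034979 < 0 → new bracket [0.869466, 1.380000]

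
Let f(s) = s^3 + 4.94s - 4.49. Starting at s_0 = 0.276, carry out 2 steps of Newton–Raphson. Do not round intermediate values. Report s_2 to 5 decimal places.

0.80567

f'(s) = 3s^2 + 4.94
s_0 = 0.276000: f = -3.105535, f' = 5.168528 → s_1 = 0.276000 - (-3.105535)/(5.168528) = 0.876855
s_1 = 0.876855: f = 0.515855, f' = 7.246624 → s_2 = 0.876855 - (0.515855)/(7.246624) = 0.805669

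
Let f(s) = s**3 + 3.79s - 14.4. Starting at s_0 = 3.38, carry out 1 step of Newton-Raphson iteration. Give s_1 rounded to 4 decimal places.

2.4073

f'(s) = 3s**2 + 3.79
s_0 = 3.380000: f = 37.024672, f' = 38.063200 → s_1 = 3.380000 - (37.024672)/(38.063200) = 2.407284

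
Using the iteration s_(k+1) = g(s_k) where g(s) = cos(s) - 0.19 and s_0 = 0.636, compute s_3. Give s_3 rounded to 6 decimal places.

0.619748

s_1 = g(0.636000) = 0.614478
s_2 = g(0.614478) = 0.627074
s_3 = g(0.627074) = 0.619748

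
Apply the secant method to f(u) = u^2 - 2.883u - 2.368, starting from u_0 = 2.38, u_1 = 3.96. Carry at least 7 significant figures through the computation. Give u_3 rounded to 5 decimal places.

3.53736

f(u_0) = -3.565140, f(u_1) = 1.896920
u_2 = 3.960000 - (1.896920)·(3.960000 - 2.380000)/(1.896920 - (-3.565140)) = 3.411281; f(u_2) = -0.565883
u_3 = 3.411281 - (-0.565883)·(3.411281 - 3.960000)/(-0.565883 - (1.896920)) = 3.537362; f(u_3) = -0.053286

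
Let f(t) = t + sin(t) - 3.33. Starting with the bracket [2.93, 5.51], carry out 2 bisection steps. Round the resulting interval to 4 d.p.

f(2.930000) = -0.189983, f(5.510000) = 1.481582 (opposite signs)
step 1: m = 4.220000, f(m) = 0.008794 > 0 → root in [2.930000, 4.220000]
step 2: m = 3.575000, f(m) = -0.174966 < 0 → root in [3.575000, 4.220000]

[3.5750, 4.2200]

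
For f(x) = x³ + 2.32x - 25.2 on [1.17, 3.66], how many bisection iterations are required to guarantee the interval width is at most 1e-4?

15

Initial width b − a = 3.66 − 1.17 = 2.490000.
After n steps the width is (b−a)/2^n; need (b−a)/2^n ≤ 1e-4.
So n ≥ log₂(2.490000/1e-4) = log₂(24900.0000) ≈ 14.6039.
Hence n = 15.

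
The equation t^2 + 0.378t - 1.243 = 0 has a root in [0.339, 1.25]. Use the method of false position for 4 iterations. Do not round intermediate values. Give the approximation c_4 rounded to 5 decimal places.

False-position update: c = (a·f(b) − b·f(a))/(f(b) − f(a)); replace the endpoint whose sign matches f(c).
f(0.339000) = -0.999937, f(1.250000) = 0.792000
step 1: c = 0.847356, f(c) = -0.204686 < 0 → new bracket [0.847356, 1.250000]
step 2: c = 0.930046, f(c) = -0.026457 < 0 → new bracket [0.930046, 1.250000]
step 3: c = 0.940389, f(c) = -0.003202 < 0 → new bracket [0.940389, 1.250000]
step 4: c = 0.941635, f(c) = -0.000384 < 0 → new bracket [0.941635, 1.250000]

0.94164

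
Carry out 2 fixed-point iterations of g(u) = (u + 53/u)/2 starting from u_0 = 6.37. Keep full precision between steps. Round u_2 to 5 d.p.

7.28040

u_1 = g(6.370000) = 7.345126
u_2 = g(7.345126) = 7.280398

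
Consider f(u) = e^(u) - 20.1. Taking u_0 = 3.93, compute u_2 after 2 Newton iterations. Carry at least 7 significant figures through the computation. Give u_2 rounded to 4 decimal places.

3.0480

Newton update: u ← u − f(u)/f'(u).
f'(u) = e^(u)
u_0 = 3.930000: f = 30.806978, f' = 50.906978 → u_1 = 3.930000 - (30.806978)/(50.906978) = 3.324838
u_1 = 3.324838: f = 7.694491, f' = 27.794491 → u_2 = 3.324838 - (7.694491)/(27.794491) = 3.048003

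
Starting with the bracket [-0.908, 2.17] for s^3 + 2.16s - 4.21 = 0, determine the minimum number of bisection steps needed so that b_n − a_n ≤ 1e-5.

19

Initial width b − a = 2.17 − -0.908 = 3.078000.
After n steps the width is (b−a)/2^n; need (b−a)/2^n ≤ 1e-5.
So n ≥ log₂(3.078000/1e-5) = log₂(307800.0000) ≈ 18.2316.
Hence n = 19.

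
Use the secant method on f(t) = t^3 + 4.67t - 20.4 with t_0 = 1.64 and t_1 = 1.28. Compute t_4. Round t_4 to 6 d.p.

2.167006

f(t_0) = -8.330256, f(t_1) = -12.325248
t_2 = 1.280000 - (-12.325248)·(1.280000 - 1.640000)/(-12.325248 - (-8.330256)) = 2.390663; f(t_2) = 4.427677
t_3 = 2.390663 - (4.427677)·(2.390663 - 1.280000)/(4.427677 - (-12.325248)) = 2.097123; f(t_3) = -1.383451
t_4 = 2.097123 - (-1.383451)·(2.097123 - 2.390663)/(-1.383451 - (4.427677)) = 2.167006; f(t_4) = -0.104013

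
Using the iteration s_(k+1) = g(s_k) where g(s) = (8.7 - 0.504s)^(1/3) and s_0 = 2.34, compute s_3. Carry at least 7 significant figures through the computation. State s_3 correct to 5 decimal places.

1.97504

s_1 = g(2.340000) = 1.959228
s_2 = g(1.959228) = 1.975753
s_3 = g(1.975753) = 1.975042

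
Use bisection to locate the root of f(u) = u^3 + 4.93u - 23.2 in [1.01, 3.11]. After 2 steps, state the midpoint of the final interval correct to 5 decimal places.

f(1.010000) = -17.190399, f(3.110000) = 22.212531 (opposite signs)
step 1: m = 2.060000, f(m) = -4.302384 < 0 → root in [2.060000, 3.110000]
step 2: m = 2.585000, f(m) = 6.817602 > 0 → root in [2.060000, 2.585000]
Midpoint of [2.060000, 2.585000] = 2.322500

2.32250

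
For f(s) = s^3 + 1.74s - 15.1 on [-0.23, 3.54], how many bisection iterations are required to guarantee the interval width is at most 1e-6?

22

Initial width b − a = 3.54 − -0.23 = 3.770000.
After n steps the width is (b−a)/2^n; need (b−a)/2^n ≤ 1e-6.
So n ≥ log₂(3.770000/1e-6) = log₂(3770000.0000) ≈ 21.8461.
Hence n = 22.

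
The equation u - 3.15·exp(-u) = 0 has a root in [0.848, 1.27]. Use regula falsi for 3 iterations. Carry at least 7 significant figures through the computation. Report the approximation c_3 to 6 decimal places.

False-position update: c = (a·f(b) − b·f(a))/(f(b) − f(a)); replace the endpoint whose sign matches f(c).
f(0.848000) = -0.501052, f(1.270000) = 0.385380
step 1: c = 1.086534, f(c) = 0.023774 > 0 → new bracket [0.848000, 1.086534]
step 2: c = 1.075728, f(c) = 0.001423 > 0 → new bracket [0.848000, 1.075728]
step 3: c = 1.075083, f(c) = 0.000085 > 0 → new bracket [0.848000, 1.075083]

1.075083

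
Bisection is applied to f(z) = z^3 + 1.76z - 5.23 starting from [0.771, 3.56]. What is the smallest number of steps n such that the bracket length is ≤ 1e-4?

Initial width b − a = 3.56 − 0.771 = 2.789000.
After n steps the width is (b−a)/2^n; need (b−a)/2^n ≤ 1e-4.
So n ≥ log₂(2.789000/1e-4) = log₂(27890.0000) ≈ 14.7675.
Hence n = 15.

15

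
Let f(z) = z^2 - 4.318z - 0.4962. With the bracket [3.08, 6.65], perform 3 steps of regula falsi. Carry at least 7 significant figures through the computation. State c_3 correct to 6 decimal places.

4.363036

f(3.080000) = -4.309240, f(6.650000) = 15.011600
step 1: c = 3.876238, f(c) = -2.208575 < 0 → new bracket [3.876238, 6.650000]
step 2: c = 4.231987, f(c) = -0.860206 < 0 → new bracket [4.231987, 6.650000]
step 3: c = 4.363036, f(c) = -0.299705 < 0 → new bracket [4.363036, 6.650000]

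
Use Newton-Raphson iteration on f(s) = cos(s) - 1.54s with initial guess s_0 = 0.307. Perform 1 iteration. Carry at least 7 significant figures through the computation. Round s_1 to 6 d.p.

f'(s) = -sin(s) - 1.54
s_0 = 0.307000: f = 0.480464, f' = -1.842200 → s_1 = 0.307000 - (0.480464)/(-1.842200) = 0.567810

0.567810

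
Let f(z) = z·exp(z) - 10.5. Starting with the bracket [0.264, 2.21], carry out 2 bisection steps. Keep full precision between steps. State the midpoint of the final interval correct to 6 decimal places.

1.966750

f(0.264000) = -10.156238, f(2.210000) = 9.645733 (opposite signs)
step 1: m = 1.237000, f(m) = -6.238211 < 0 → root in [1.237000, 2.210000]
step 2: m = 1.723500, f(m) = -0.841319 < 0 → root in [1.723500, 2.210000]
Midpoint of [1.723500, 2.210000] = 1.966750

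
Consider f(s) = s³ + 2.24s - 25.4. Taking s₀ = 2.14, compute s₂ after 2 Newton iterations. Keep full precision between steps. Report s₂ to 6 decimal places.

2.691613

f'(s) = 3s² + 2.24
s_0 = 2.140000: f = -10.806056, f' = 15.978800 → s_1 = 2.140000 - (-10.806056)/(15.978800) = 2.816275
s_1 = 2.816275: f = 3.245462, f' = 26.034207 → s_2 = 2.816275 - (3.245462)/(26.034207) = 2.691613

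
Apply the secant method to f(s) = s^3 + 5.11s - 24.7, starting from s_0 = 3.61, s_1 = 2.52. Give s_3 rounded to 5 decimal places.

2.34010

Secant update: s_(k+1) = s_k − f(s_k)·(s_k − s_(k-1))/(f(s_k) − f(s_(k-1))).
f(s_0) = 40.792981, f(s_1) = 4.180208
s_2 = 2.520000 - (4.180208)·(2.520000 - 3.610000)/(4.180208 - (40.792981)) = 2.395551; f(s_2) = 1.288527
s_3 = 2.395551 - (1.288527)·(2.395551 - 2.520000)/(1.288527 - (4.180208)) = 2.340097; f(s_3) = 0.072385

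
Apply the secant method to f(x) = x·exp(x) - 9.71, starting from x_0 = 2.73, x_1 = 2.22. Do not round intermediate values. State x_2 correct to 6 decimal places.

1.964499

Secant update: x_(k+1) = x_k − f(x_k)·(x_k − x_(k-1))/(f(x_k) − f(x_(k-1))).
f(x_0) = 32.148782, f(x_1) = 10.730275
x_2 = 2.220000 - (10.730275)·(2.220000 - 2.730000)/(10.730275 - (32.148782)) = 1.964499; f(x_2) = 4.299518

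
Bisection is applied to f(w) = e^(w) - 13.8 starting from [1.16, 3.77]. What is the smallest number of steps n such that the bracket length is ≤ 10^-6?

22

Initial width b − a = 3.77 − 1.16 = 2.610000.
After n steps the width is (b−a)/2^n; need (b−a)/2^n ≤ 10^-6.
So n ≥ log₂(2.610000/10^-6) = log₂(2610000.0000) ≈ 21.3156.
Hence n = 22.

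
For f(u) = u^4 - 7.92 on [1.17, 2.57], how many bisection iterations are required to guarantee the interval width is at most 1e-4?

Initial width b − a = 2.57 − 1.17 = 1.400000.
After n steps the width is (b−a)/2^n; need (b−a)/2^n ≤ 1e-4.
So n ≥ log₂(1.400000/1e-4) = log₂(14000.0000) ≈ 13.7731.
Hence n = 14.

14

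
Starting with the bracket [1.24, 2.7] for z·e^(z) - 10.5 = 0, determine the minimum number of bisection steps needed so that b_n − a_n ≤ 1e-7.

Initial width b − a = 2.7 − 1.24 = 1.460000.
After n steps the width is (b−a)/2^n; need (b−a)/2^n ≤ 1e-7.
So n ≥ log₂(1.460000/1e-7) = log₂(14600000.0000) ≈ 23.7995.
Hence n = 24.

24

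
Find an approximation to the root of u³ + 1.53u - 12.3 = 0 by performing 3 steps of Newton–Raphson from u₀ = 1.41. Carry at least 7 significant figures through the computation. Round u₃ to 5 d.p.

2.08862

f'(u) = 3u² + 1.53
u_0 = 1.410000: f = -7.339479, f' = 7.494300 → u_1 = 1.410000 - (-7.339479)/(7.494300) = 2.389341
u_1 = 2.389341: f = 4.996330, f' = 18.656858 → u_2 = 2.389341 - (4.996330)/(18.656858) = 2.121540
u_2 = 2.121540: f = 0.494867, f' = 15.032799 → u_3 = 2.121540 - (0.494867)/(15.032799) = 2.088621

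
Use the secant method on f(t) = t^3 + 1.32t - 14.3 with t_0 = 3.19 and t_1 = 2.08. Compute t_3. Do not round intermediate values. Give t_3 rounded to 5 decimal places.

Secant update: t_(k+1) = t_k − f(t_k)·(t_k − t_(k-1))/(f(t_k) − f(t_(k-1))).
f(t_0) = 22.372559, f(t_1) = -2.555488
t_2 = 2.080000 - (-2.555488)·(2.080000 - 3.190000)/(-2.555488 - (22.372559)) = 2.193791; f(t_2) = -0.846094
t_3 = 2.193791 - (-0.846094)·(2.193791 - 2.080000)/(-0.846094 - (-2.555488)) = 2.250114; f(t_3) = 0.062508

2.25011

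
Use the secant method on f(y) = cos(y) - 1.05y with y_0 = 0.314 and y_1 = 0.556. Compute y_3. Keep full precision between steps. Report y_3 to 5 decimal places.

f(y_0) = 0.621406, f(y_1) = 0.265573
y_2 = 0.556000 - (0.265573)·(0.556000 - 0.314000)/(0.265573 - (0.621406)) = 0.736615; f(y_2) = -0.032699
y_3 = 0.736615 - (-0.032699)·(0.736615 - 0.556000)/(-0.032699 - (0.265573)) = 0.716815; f(y_3) = 0.001247

0.71681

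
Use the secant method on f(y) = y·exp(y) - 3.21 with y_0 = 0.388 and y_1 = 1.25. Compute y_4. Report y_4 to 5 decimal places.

Secant update: y_(k+1) = y_k − f(y_k)·(y_k − y_(k-1))/(f(y_k) − f(y_(k-1))).
f(y_0) = -2.638076, f(y_1) = 1.152929
y_2 = 1.250000 - (1.152929)·(1.250000 - 0.388000)/(1.152929 - (-2.638076)) = 0.987847; f(y_2) = -0.557191
y_3 = 0.987847 - (-0.557191)·(0.987847 - 1.250000)/(-0.557191 - (1.152929)) = 1.073261; f(y_3) = -0.070814
y_4 = 1.073261 - (-0.070814)·(1.073261 - 0.987847)/(-0.070814 - (-0.557191)) = 1.085697; f(y_4) = 0.005298

1.08570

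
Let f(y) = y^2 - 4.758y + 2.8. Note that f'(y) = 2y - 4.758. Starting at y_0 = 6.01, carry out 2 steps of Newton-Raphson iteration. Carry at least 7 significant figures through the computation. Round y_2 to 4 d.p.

4.1308

y_0 = 6.010000: f = 10.324520, f' = 7.262000 → y_1 = 6.010000 - (10.324520)/(7.262000) = 4.588281
y_1 = 4.588281: f = 2.021284, f' = 4.418563 → y_2 = 4.588281 - (2.021284)/(4.418563) = 4.130829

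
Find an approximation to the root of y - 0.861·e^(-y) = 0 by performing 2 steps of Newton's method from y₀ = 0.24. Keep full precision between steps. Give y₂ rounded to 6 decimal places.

f'(y) = 1 + 0.861·e^(-y)
y_0 = 0.240000: f = -0.437287, f' = 1.677287 → y_1 = 0.240000 - (-0.437287)/(1.677287) = 0.500711
y_1 = 0.500711: f = -0.021141, f' = 1.521852 → y_2 = 0.500711 - (-0.021141)/(1.521852) = 0.514602

0.514602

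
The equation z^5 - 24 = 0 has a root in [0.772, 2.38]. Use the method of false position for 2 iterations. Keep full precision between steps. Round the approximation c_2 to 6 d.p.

1.586393

f(0.772000) = -23.725788, f(2.380000) = 52.363317
step 1: c = 1.273400, f(c) = -20.651703 < 0 → new bracket [1.273400, 2.380000]
step 2: c = 1.586393, f(c) = -13.952605 < 0 → new bracket [1.586393, 2.380000]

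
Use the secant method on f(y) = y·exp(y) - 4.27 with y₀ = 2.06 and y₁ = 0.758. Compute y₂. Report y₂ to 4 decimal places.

f(y_0) = 11.892698, f(y_1) = -2.652425
y_2 = 0.758000 - (-2.652425)·(0.758000 - 2.060000)/(-2.652425 - (11.892698)) = 0.995431; f(y_2) = -1.576475

0.9954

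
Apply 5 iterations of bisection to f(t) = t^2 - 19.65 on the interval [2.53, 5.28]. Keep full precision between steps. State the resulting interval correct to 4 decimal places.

[4.4206, 4.5066]

f(2.530000) = -13.249100, f(5.280000) = 8.228400 (opposite signs)
step 1: m = 3.905000, f(m) = -4.400975 < 0 → root in [3.905000, 5.280000]
step 2: m = 4.592500, f(m) = 1.441056 > 0 → root in [3.905000, 4.592500]
step 3: m = 4.248750, f(m) = -1.598123 < 0 → root in [4.248750, 4.592500]
step 4: m = 4.420625, f(m) = -0.108075 < 0 → root in [4.420625, 4.592500]
step 5: m = 4.506563, f(m) = 0.659106 > 0 → root in [4.420625, 4.506563]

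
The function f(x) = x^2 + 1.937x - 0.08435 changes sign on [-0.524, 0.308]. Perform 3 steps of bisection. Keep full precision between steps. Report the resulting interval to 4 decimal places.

f(-0.524000) = -0.824762, f(0.308000) = 0.607110 (opposite signs)
step 1: m = -0.108000, f(m) = -0.281882 < 0 → root in [-0.108000, 0.308000]
step 2: m = 0.100000, f(m) = 0.119350 > 0 → root in [-0.108000, 0.100000]
step 3: m = -0.004000, f(m) = -0.092082 < 0 → root in [-0.004000, 0.100000]

[-0.0040, 0.1000]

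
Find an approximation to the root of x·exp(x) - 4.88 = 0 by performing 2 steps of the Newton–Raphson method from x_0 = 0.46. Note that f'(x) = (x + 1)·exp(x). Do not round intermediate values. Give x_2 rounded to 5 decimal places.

1.71943

x_0 = 0.460000: f = -4.151326, f' = 2.312748 → x_1 = 0.460000 - (-4.151326)/(2.312748) = 2.254975
x_1 = 2.254975: f = 16.621325, f' = 31.036385 → x_2 = 2.254975 - (16.621325)/(31.036385) = 1.719432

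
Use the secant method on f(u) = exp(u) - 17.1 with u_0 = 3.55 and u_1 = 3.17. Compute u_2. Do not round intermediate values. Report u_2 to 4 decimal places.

f(u_0) = 17.713317, f(u_1) = 6.707484
u_2 = 3.170000 - (6.707484)·(3.170000 - 3.550000)/(6.707484 - (17.713317)) = 2.938410; f(u_2) = 1.785789

2.9384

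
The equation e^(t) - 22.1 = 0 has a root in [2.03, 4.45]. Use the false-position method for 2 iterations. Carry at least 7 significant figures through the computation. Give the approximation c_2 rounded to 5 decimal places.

f(2.030000) = -14.485914, f(4.450000) = 63.526944
step 1: c = 2.479361, f(c) = -10.166367 < 0 → new bracket [2.479361, 4.450000]
step 2: c = 2.751220, f(c) = -6.438266 < 0 → new bracket [2.751220, 4.450000]

2.75122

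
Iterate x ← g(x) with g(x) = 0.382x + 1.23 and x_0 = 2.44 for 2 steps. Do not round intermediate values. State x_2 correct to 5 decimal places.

2.05591

x_1 = g(2.440000) = 2.162080
x_2 = g(2.162080) = 2.055915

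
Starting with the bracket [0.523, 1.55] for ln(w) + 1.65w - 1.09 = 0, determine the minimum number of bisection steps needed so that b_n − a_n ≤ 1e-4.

14

Initial width b − a = 1.55 − 0.523 = 1.027000.
After n steps the width is (b−a)/2^n; need (b−a)/2^n ≤ 1e-4.
So n ≥ log₂(1.027000/1e-4) = log₂(10270.0000) ≈ 13.3261.
Hence n = 14.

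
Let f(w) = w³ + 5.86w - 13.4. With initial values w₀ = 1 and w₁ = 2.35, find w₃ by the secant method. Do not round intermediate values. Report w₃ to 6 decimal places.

f(w_0) = -6.540000, f(w_1) = 13.348875
w_2 = 2.350000 - (13.348875)·(2.350000 - 1.000000)/(13.348875 - (-6.540000)) = 1.443917; f(w_2) = -1.928235
w_3 = 1.443917 - (-1.928235)·(1.443917 - 2.350000)/(-1.928235 - (13.348875)) = 1.558280; f(w_3) = -0.484608

1.558280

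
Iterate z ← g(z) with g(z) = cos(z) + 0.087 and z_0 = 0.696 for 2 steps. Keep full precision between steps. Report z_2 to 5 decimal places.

z_1 = g(0.696000) = 0.854413
z_2 = g(0.854413) = 0.743661

0.74366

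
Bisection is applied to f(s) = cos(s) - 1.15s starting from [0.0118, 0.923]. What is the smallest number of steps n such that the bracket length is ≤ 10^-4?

14

Initial width b − a = 0.923 − 0.0118 = 0.911200.
After n steps the width is (b−a)/2^n; need (b−a)/2^n ≤ 10^-4.
So n ≥ log₂(0.911200/10^-4) = log₂(9112.0000) ≈ 13.1536.
Hence n = 14.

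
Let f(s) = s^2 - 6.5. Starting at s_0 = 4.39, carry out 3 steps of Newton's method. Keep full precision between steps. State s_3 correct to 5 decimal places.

2.54963

f'(s) = 2s
s_0 = 4.390000: f = 12.772100, f' = 8.780000 → s_1 = 4.390000 - (12.772100)/(8.780000) = 2.935319
s_1 = 2.935319: f = 2.116097, f' = 5.870638 → s_2 = 2.935319 - (2.116097)/(5.870638) = 2.574865
s_2 = 2.574865: f = 0.129927, f' = 5.149729 → s_3 = 2.574865 - (0.129927)/(5.149729) = 2.549635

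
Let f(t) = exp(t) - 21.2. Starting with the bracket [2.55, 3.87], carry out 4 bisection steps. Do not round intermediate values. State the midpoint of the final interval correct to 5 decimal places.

f(2.550000) = -8.392896, f(3.870000) = 26.742386 (opposite signs)
step 1: m = 3.210000, f(m) = 3.579086 > 0 → root in [2.550000, 3.210000]
step 2: m = 2.880000, f(m) = -3.385727 < 0 → root in [2.880000, 3.210000]
step 3: m = 3.045000, f(m) = -0.189969 < 0 → root in [3.045000, 3.210000]
step 4: m = 3.127500, f(m) = 1.616866 > 0 → root in [3.045000, 3.127500]
Midpoint of [3.045000, 3.127500] = 3.086250

3.08625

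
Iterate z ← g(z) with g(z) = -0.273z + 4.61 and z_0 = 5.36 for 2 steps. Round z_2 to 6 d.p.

3.750945

z_1 = g(5.360000) = 3.146720
z_2 = g(3.146720) = 3.750945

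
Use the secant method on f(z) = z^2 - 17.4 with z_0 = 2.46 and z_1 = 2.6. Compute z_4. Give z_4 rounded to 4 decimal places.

4.1644

f(z_0) = -11.348400, f(z_1) = -10.640000
z_2 = 2.600000 - (-10.640000)·(2.600000 - 2.460000)/(-10.640000 - (-11.348400)) = 4.702767; f(z_2) = 4.716016
z_3 = 4.702767 - (4.716016)·(4.702767 - 2.600000)/(4.716016 - (-10.640000)) = 4.056982; f(z_3) = -0.940897
z_4 = 4.056982 - (-0.940897)·(4.056982 - 4.702767)/(-0.940897 - (4.716016)) = 4.164393; f(z_4) = -0.057827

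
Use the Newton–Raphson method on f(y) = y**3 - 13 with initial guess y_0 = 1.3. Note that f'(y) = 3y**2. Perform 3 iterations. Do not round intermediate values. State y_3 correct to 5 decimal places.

2.38481

y_0 = 1.300000: f = -10.803000, f' = 5.070000 → y_1 = 1.300000 - (-10.803000)/(5.070000) = 3.430769
y_1 = 3.430769: f = 27.380763, f' = 35.310533 → y_2 = 3.430769 - (27.380763)/(35.310533) = 2.655342
y_2 = 2.655342: f = 5.722386, f' = 21.152517 → y_3 = 2.655342 - (5.722386)/(21.152517) = 2.384812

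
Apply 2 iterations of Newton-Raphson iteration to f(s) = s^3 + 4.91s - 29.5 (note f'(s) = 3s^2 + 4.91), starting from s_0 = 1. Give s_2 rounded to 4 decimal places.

s_0 = 1.000000: f = -23.590000, f' = 7.910000 → s_1 = 1.000000 - (-23.590000)/(7.910000) = 3.982301
s_1 = 3.982301: f = 53.207293, f' = 52.486161 → s_2 = 3.982301 - (53.207293)/(52.486161) = 2.968561

2.9686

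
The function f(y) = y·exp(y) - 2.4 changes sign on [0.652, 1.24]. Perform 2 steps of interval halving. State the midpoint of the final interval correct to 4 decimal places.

f(0.652000) = -1.148567, f(1.240000) = 1.884961 (opposite signs)
step 1: m = 0.946000, f(m) = 0.036317 > 0 → root in [0.652000, 0.946000]
step 2: m = 0.799000, f(m) = -0.623570 < 0 → root in [0.799000, 0.946000]
Midpoint of [0.799000, 0.946000] = 0.872500

0.8725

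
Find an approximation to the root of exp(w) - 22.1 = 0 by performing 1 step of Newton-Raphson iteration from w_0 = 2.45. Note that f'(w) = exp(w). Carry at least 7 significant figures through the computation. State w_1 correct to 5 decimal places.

w_0 = 2.450000: f = -10.511653, f' = 11.588347 → w_1 = 2.450000 - (-10.511653)/(11.588347) = 3.357088

3.35709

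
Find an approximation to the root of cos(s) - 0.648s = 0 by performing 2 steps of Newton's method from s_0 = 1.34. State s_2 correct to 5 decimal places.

0.92675

f'(s) = -sin(s) - 0.648
s_0 = 1.340000: f = -0.639567, f' = -1.621485 → s_1 = 1.340000 - (-0.639567)/(-1.621485) = 0.945567
s_1 = 0.945567: f = -0.027444, f' = -1.458829 → s_2 = 0.945567 - (-0.027444)/(-1.458829) = 0.926755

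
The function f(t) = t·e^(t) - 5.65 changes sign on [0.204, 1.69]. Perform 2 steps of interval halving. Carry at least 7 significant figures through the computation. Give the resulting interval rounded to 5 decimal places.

f(0.204000) = -5.399835, f(1.690000) = 3.508922 (opposite signs)
step 1: m = 0.947000, f(m) = -3.208668 < 0 → root in [0.947000, 1.690000]
step 2: m = 1.318500, f(m) = -0.721697 < 0 → root in [1.318500, 1.690000]

[1.31850, 1.69000]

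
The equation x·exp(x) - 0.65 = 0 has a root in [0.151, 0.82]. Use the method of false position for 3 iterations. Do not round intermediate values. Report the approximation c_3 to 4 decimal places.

0.4175

False-position update: c = (a·f(b) − b·f(a))/(f(b) − f(a)); replace the endpoint whose sign matches f(c).
f(0.151000) = -0.474388, f(0.820000) = 1.211810
step 1: c = 0.339214, f(c) = -0.173797 < 0 → new bracket [0.339214, 0.820000]
step 2: c = 0.399519, f(c) = -0.054275 < 0 → new bracket [0.399519, 0.820000]
step 3: c = 0.417544, f(c) = -0.016073 < 0 → new bracket [0.417544, 0.820000]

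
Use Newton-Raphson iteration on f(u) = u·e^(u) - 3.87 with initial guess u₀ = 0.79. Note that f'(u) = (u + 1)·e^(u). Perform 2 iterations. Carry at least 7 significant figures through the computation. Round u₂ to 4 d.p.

1.1984

Newton update: u ← u − f(u)/f'(u).
u_0 = 0.790000: f = -2.129317, f' = 3.944080 → u_1 = 0.790000 - (-2.129317)/(3.944080) = 1.329877
u_1 = 1.329877: f = 1.157702, f' = 8.808279 → u_2 = 1.329877 - (1.157702)/(8.808279) = 1.198443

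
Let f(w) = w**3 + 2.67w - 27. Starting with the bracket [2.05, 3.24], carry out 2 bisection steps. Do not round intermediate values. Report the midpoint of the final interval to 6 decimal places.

f(2.050000) = -12.911375, f(3.240000) = 15.663024 (opposite signs)
step 1: m = 2.645000, f(m) = -1.433364 < 0 → root in [2.645000, 3.240000]
step 2: m = 2.942500, f(m) = 6.333541 > 0 → root in [2.645000, 2.942500]
Midpoint of [2.645000, 2.942500] = 2.793750

2.793750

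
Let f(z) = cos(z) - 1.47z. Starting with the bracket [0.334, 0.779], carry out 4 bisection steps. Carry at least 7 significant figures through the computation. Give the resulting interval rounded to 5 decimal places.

f(0.334000) = 0.453759, f(0.779000) = -0.433514 (opposite signs)
step 1: m = 0.556500, f(m) = 0.031054 > 0 → root in [0.556500, 0.779000]
step 2: m = 0.667750, f(m) = -0.196376 < 0 → root in [0.556500, 0.667750]
step 3: m = 0.612125, f(m) = -0.081395 < 0 → root in [0.556500, 0.612125]
step 4: m = 0.584313, f(m) = -0.024848 < 0 → root in [0.556500, 0.584313]

[0.55650, 0.58431]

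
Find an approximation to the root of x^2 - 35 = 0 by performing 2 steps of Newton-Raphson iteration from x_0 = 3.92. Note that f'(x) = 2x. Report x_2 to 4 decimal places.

5.9362

x_0 = 3.920000: f = -19.633600, f' = 7.840000 → x_1 = 3.920000 - (-19.633600)/(7.840000) = 6.424286
x_1 = 6.424286: f = 6.271447, f' = 12.848571 → x_2 = 6.424286 - (6.271447)/(12.848571) = 5.936181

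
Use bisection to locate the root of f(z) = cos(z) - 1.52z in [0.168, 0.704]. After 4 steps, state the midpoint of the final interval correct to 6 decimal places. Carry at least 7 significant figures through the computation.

f(0.168000) = 0.730561, f(0.704000) = -0.307821 (opposite signs)
step 1: m = 0.436000, f(m) = 0.243728 > 0 → root in [0.436000, 0.704000]
step 2: m = 0.570000, f(m) = -0.024499 < 0 → root in [0.436000, 0.570000]
step 3: m = 0.503000, f(m) = 0.111580 > 0 → root in [0.503000, 0.570000]
step 4: m = 0.536500, f(m) = 0.044023 > 0 → root in [0.536500, 0.570000]
Midpoint of [0.536500, 0.570000] = 0.553250

0.553250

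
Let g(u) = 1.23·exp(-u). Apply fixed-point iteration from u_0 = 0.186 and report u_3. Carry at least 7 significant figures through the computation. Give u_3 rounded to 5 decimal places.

u_1 = g(0.186000) = 1.021237
u_2 = g(1.021237) = 0.442984
u_3 = g(0.442984) = 0.789805

0.78980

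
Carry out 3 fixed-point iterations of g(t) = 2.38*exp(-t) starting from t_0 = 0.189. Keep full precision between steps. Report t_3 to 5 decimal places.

1.70785

t_1 = g(0.189000) = 1.970132
t_2 = g(1.970132) = 0.331864
t_3 = g(0.331864) = 1.707853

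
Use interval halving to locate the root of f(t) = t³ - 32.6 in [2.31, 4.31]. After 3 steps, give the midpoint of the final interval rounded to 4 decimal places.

f(2.310000) = -20.273609, f(4.310000) = 47.462991 (opposite signs)
step 1: m = 3.310000, f(m) = 3.664691 > 0 → root in [2.310000, 3.310000]
step 2: m = 2.810000, f(m) = -10.411959 < 0 → root in [2.810000, 3.310000]
step 3: m = 3.060000, f(m) = -3.947384 < 0 → root in [3.060000, 3.310000]
Midpoint of [3.060000, 3.310000] = 3.185000

3.1850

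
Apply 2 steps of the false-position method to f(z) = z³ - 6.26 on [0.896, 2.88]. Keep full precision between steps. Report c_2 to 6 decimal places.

1.631525

f(0.896000) = -5.540677, f(2.880000) = 17.627872
step 1: c = 1.370467, f(c) = -3.686019 < 0 → new bracket [1.370467, 2.880000]
step 2: c = 1.631525, f(c) = -1.917087 < 0 → new bracket [1.631525, 2.880000]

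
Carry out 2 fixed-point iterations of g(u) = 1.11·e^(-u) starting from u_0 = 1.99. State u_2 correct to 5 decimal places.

u_1 = g(1.990000) = 0.151732
u_2 = g(0.151732) = 0.953733

0.95373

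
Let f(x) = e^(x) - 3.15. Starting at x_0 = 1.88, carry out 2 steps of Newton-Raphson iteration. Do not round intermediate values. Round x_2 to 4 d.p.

1.1686

f'(x) = e^(x)
x_0 = 1.880000: f = 3.403505, f' = 6.553505 → x_1 = 1.880000 - (3.403505)/(6.553505) = 1.360659
x_1 = 1.360659: f = 0.748761, f' = 3.898761 → x_2 = 1.360659 - (0.748761)/(3.898761) = 1.168608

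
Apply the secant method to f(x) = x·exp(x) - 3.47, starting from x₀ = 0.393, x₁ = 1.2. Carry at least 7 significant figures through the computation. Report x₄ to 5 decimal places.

1.12582

Secant update: x_(k+1) = x_k − f(x_k)·(x_k − x_(k-1))/(f(x_k) − f(x_(k-1))).
f(x_0) = -2.887803, f(x_1) = 0.514140
x_2 = 1.200000 - (0.514140)·(1.200000 - 0.393000)/(0.514140 - (-2.887803)) = 1.078037; f(x_2) = -0.301752
x_3 = 1.078037 - (-0.301752)·(1.078037 - 1.200000)/(-0.301752 - (0.514140)) = 1.123144; f(x_3) = -0.016887
x_4 = 1.123144 - (-0.016887)·(1.123144 - 1.078037)/(-0.016887 - (-0.301752)) = 1.125818; f(x_4) = 0.000602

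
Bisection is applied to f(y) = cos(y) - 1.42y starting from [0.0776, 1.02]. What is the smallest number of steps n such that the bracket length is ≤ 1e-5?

Initial width b − a = 1.02 − 0.0776 = 0.942400.
After n steps the width is (b−a)/2^n; need (b−a)/2^n ≤ 1e-5.
So n ≥ log₂(0.942400/1e-5) = log₂(94240.0000) ≈ 16.5241.
Hence n = 17.

17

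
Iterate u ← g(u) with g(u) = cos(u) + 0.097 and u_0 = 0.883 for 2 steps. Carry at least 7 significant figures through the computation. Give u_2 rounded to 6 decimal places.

u_1 = g(0.883000) = 0.731836
u_2 = g(0.731836) = 0.840949

0.840949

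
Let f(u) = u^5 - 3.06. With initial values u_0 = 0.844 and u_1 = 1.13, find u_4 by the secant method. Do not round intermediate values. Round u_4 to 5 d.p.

1.24628

f(u_0) = -2.631735, f(u_1) = -1.217565
u_2 = 1.130000 - (-1.217565)·(1.130000 - 0.844000)/(-1.217565 - (-2.631735)) = 1.376239; f(u_2) = 1.877065
u_3 = 1.376239 - (1.877065)·(1.376239 - 1.130000)/(1.877065 - (-1.217565)) = 1.226881; f(u_3) = -0.280206
u_4 = 1.226881 - (-0.280206)·(1.226881 - 1.376239)/(-0.280206 - (1.877065)) = 1.246281; f(u_4) = -0.053369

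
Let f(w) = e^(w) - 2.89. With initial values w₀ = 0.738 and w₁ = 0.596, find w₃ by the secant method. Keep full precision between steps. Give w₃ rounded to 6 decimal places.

f(w_0) = -0.798252, f(w_1) = -1.075155
w_2 = 0.596000 - (-1.075155)·(0.596000 - 0.738000)/(-1.075155 - (-0.798252)) = 1.147356; f(w_2) = 0.259853
w_3 = 1.147356 - (0.259853)·(1.147356 - 0.596000)/(0.259853 - (-1.075155)) = 1.040037; f(w_3) = -0.060678

1.040037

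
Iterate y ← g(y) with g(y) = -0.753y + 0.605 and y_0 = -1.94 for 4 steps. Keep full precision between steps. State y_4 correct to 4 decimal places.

-0.3895

y_1 = g(-1.940000) = 2.065820
y_2 = g(2.065820) = -0.950562
y_3 = g(-0.950562) = 1.320774
y_4 = g(1.320774) = -0.389542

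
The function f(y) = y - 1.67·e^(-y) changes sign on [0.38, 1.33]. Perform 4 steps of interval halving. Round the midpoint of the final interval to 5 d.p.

0.76594

f(0.380000) = -0.762049, f(1.330000) = 0.888323 (opposite signs)
step 1: m = 0.855000, f(m) = 0.144777 > 0 → root in [0.380000, 0.855000]
step 2: m = 0.617500, f(m) = -0.283116 < 0 → root in [0.617500, 0.855000]
step 3: m = 0.736250, f(m) = -0.063524 < 0 → root in [0.736250, 0.855000]
step 4: m = 0.795625, f(m) = 0.041956 > 0 → root in [0.736250, 0.795625]
Midpoint of [0.736250, 0.795625] = 0.765937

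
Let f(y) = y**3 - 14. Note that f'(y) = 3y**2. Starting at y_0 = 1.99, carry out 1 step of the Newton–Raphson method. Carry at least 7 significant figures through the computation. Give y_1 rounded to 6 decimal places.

y_0 = 1.990000: f = -6.119401, f' = 11.880300 → y_1 = 1.990000 - (-6.119401)/(11.880300) = 2.505088

2.505088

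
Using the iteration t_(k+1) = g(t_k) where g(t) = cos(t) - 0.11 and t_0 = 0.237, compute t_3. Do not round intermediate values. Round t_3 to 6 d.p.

t_1 = g(0.237000) = 0.862047
t_2 = g(0.862047) = 0.540885
t_3 = g(0.540885) = 0.747253

0.747253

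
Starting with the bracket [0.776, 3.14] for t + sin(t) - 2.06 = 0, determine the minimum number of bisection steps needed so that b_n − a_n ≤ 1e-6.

Initial width b − a = 3.14 − 0.776 = 2.364000.
After n steps the width is (b−a)/2^n; need (b−a)/2^n ≤ 1e-6.
So n ≥ log₂(2.364000/1e-6) = log₂(2364000.0000) ≈ 21.1728.
Hence n = 22.

22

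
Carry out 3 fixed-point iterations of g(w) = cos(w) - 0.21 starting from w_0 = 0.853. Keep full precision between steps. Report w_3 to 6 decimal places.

0.560333

w_1 = g(0.853000) = 0.447726
w_2 = g(0.447726) = 0.691434
w_3 = g(0.691434) = 0.560333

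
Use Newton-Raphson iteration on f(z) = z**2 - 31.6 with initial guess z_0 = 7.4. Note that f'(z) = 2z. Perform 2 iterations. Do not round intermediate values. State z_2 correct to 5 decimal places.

5.62530

z_0 = 7.400000: f = 23.160000, f' = 14.800000 → z_1 = 7.400000 - (23.160000)/(14.800000) = 5.835135
z_1 = 5.835135: f = 2.448802, f' = 11.670270 → z_2 = 5.835135 - (2.448802)/(11.670270) = 5.625303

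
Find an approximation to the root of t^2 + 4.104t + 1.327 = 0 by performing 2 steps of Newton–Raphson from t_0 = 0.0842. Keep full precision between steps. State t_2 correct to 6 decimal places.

-0.353274

f'(t) = 2t + 4.104
t_0 = 0.084200: f = 1.679646, f' = 4.272400 → t_1 = 0.084200 - (1.679646)/(4.272400) = -0.308939
t_1 = -0.308939: f = 0.154558, f' = 3.486122 → t_2 = -0.308939 - (0.154558)/(3.486122) = -0.353274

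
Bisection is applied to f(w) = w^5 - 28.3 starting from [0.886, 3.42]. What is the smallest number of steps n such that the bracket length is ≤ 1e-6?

Initial width b − a = 3.42 − 0.886 = 2.534000.
After n steps the width is (b−a)/2^n; need (b−a)/2^n ≤ 1e-6.
So n ≥ log₂(2.534000/1e-6) = log₂(2534000.0000) ≈ 21.2730.
Hence n = 22.

22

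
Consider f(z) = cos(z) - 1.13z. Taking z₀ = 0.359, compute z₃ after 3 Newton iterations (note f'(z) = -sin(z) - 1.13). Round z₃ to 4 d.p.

z_0 = 0.359000: f = 0.530579, f' = -1.481338 → z_1 = 0.359000 - (0.530579)/(-1.481338) = 0.717175
z_1 = 0.717175: f = -0.056743, f' = -1.787258 → z_2 = 0.717175 - (-0.056743)/(-1.787258) = 0.685427
z_2 = 0.685427: f = -0.000383, f' = -1.763003 → z_3 = 0.685427 - (-0.000383)/(-1.763003) = 0.685209

0.6852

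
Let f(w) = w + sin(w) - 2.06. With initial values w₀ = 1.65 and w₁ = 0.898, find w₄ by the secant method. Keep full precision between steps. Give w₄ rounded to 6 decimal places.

1.147989

f(w_0) = 0.586865, f(w_1) = -0.379918
w_2 = 0.898000 - (-0.379918)·(0.898000 - 1.650000)/(-0.379918 - (0.586865)) = 1.193514; f(w_2) = 0.063184
w_3 = 1.193514 - (0.063184)·(1.193514 - 0.898000)/(0.063184 - (-0.379918)) = 1.151376; f(w_3) = 0.004701
w_4 = 1.151376 - (0.004701)·(1.151376 - 1.193514)/(0.004701 - (0.063184)) = 1.147989; f(w_4) = -0.000071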